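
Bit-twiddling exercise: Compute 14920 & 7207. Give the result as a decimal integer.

14920 = 11101001001000
7207 = 01110000100111
AND → 01100000000000 = 6144

6144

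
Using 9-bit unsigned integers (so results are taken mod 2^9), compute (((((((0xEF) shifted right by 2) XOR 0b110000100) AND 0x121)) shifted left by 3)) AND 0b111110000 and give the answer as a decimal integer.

0xEF = 011101111
→ shifted right by 2 → 000111011 = 59
0b110000100 = 110000100
→ XOR → 110111111 = 447
0x121 = 100100001
→ AND → 100100001 = 289
→ shifted left by 3 (mod 2^9) → 100001000 = 264
0b111110000 = 111110000
→ AND → 100000000 = 256

256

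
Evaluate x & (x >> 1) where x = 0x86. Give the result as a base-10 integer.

x = 10000110 = 134
x>>1 = 01000011
AND  = 00000010 = 2
(x & (x >> 1) has a 1 wherever x has two consecutive 1 bits.)

2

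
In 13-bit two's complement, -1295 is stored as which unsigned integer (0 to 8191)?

6897

1295 in 13 bits: 0010100001111
Invert: 1101011110000
Add 1:  1101011110001 = 6897
(Check: 2^13 - 1295 = 8192 - 1295 = 6897.)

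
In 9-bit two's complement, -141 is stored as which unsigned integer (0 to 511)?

371

141 in 9 bits: 010001101
Invert: 101110010
Add 1:  101110011 = 371
(Check: 2^9 - 141 = 512 - 141 = 371.)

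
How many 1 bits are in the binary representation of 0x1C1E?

0x1C1E = 1110000011110
Count the 1s: 1 + 1 + 1 + 1 + 1 + 1 + 1 = 7

7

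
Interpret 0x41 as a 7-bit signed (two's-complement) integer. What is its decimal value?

pattern = 1000001 (MSB is 1 ⇒ negative)
Invert: 0111110, add 1 → 0111111 = 63, so the value is -63.
(Equivalently: 65 - 2^7 = 65 - 128 = -63.)

-63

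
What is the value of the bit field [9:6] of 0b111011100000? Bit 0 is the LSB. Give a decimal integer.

v = 111011100000
Shift right by 6: 111011
Mask low 4 bits: 1011 = 11

11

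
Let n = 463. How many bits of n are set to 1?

7

463 = 111001111
Count the 1s: 1 + 1 + 1 + 1 + 1 + 1 + 1 = 7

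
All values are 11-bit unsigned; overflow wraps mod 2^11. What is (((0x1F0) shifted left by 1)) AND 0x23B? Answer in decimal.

544

0x1F0 = 00111110000
→ shifted left by 1 (mod 2^11) → 01111100000 = 992
0x23B = 01000111011
→ AND → 01000100000 = 544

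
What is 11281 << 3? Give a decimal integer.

90248

11281 = 00010110000010001
shift left by 3 → 10110000010001000 = 90248
(equivalently, 11281 × 2^3 = 11281 × 8)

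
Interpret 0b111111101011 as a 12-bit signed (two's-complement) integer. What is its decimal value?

-21

pattern = 111111101011 (MSB is 1 ⇒ negative)
Invert: 000000010100, add 1 → 000000010101 = 21, so the value is -21.
(Equivalently: 4075 - 2^12 = 4075 - 4096 = -21.)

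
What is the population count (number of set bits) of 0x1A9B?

8

0x1A9B = 1101010011011
Count the 1s: 1 + 1 + 1 + 1 + 1 + 1 + 1 + 1 = 8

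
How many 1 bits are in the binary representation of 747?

747 = 1011101011
Count the 1s: 1 + 1 + 1 + 1 + 1 + 1 + 1 = 7

7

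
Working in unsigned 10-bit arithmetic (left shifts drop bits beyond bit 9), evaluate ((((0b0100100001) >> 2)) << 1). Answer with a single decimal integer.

0b0100100001 = 0100100001
→ >> 2 → 0001001000 = 72
→ << 1 (mod 2^10) → 0010010000 = 144

144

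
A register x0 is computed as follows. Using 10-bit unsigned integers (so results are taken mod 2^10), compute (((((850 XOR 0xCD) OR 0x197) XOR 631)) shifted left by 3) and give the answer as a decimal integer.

850 = 1101010010
0xCD = 0011001101
→ XOR → 1110011111 = 927
0x197 = 0110010111
→ OR → 1110011111 = 927
631 = 1001110111
→ XOR → 0111101000 = 488
→ shifted left by 3 (mod 2^10) → 1101000000 = 832

832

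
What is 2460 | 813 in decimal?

3005

2460 = 100110011100
813 = 001100101101
 OR → 101110111101 = 3005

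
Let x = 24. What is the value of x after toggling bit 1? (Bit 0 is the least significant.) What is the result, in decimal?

x = 00011000
bit 1 is currently 0; toggle it via x ^ (1 << 1) = x ^ 2
→ 00011010 = 26

26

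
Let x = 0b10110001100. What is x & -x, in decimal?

4

x = 10110001100 = 1420
-x (two's complement) = …01001110100
AND   = 00000000100 = 4
(x & -x isolates the lowest set bit of x.)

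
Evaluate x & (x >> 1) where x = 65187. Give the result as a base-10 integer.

x = 1111111010100011 = 65187
x>>1 = 0111111101010001
AND  = 0111111000000001 = 32257
(x & (x >> 1) has a 1 wherever x has two consecutive 1 bits.)

32257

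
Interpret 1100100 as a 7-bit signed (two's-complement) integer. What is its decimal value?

pattern = 1100100 (MSB is 1 ⇒ negative)
Invert: 0011011, add 1 → 0011100 = 28, so the value is -28.
(Equivalently: 100 - 2^7 = 100 - 128 = -28.)

-28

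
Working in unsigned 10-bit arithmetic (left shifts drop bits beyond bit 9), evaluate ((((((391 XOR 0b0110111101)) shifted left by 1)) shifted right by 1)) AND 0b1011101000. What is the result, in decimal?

391 = 0110000111
0b0110111101 = 0110111101
→ XOR → 0000111010 = 58
→ shifted left by 1 (mod 2^10) → 0001110100 = 116
→ shifted right by 1 → 0000111010 = 58
0b1011101000 = 1011101000
→ AND → 0000101000 = 40

40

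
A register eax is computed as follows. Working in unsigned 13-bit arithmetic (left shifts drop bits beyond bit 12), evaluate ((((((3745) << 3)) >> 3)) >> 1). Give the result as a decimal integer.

3745 = 0111010100001
→ << 3 (mod 2^13) → 1010100001000 = 5384
→ >> 3 → 0001010100001 = 673
→ >> 1 → 0000101010000 = 336

336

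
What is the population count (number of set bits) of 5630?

5630 = 1010111111110
Count the 1s: 1 + 1 + 1 + 1 + 1 + 1 + 1 + 1 + 1 + 1 = 10

10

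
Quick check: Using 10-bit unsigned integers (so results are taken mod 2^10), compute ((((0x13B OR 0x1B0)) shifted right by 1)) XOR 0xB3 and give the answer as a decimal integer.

0x13B = 0100111011
0x1B0 = 0110110000
→ OR → 0110111011 = 443
→ shifted right by 1 → 0011011101 = 221
0xB3 = 0010110011
→ XOR → 0001101110 = 110

110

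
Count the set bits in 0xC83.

5

0xC83 = 110010000011
Count the 1s: 1 + 1 + 1 + 1 + 1 = 5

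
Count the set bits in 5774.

5774 = 1011010001110
Count the 1s: 1 + 1 + 1 + 1 + 1 + 1 + 1 = 7

7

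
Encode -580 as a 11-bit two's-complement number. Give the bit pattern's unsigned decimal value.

580 in 11 bits: 01001000100
Invert: 10110111011
Add 1:  10110111100 = 1468
(Check: 2^11 - 580 = 2048 - 580 = 1468.)

1468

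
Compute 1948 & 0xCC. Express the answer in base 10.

140

1948 = 11110011100
0xCC = 00011001100
AND → 00010001100 = 140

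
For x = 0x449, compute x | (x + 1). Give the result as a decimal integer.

1099

x = 10001001001 = 1097
x + 1 = 10001001010
OR    = 10001001011 = 1099
(x | (x + 1) sets the lowest cleared bit.)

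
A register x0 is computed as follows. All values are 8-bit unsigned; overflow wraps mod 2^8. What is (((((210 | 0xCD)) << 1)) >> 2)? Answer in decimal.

210 = 11010010
0xCD = 11001101
→ | → 11011111 = 223
→ << 1 (mod 2^8) → 10111110 = 190
→ >> 2 → 00101111 = 47

47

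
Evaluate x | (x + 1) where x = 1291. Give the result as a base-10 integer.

1295

x = 10100001011 = 1291
x + 1 = 10100001100
OR    = 10100001111 = 1295
(x | (x + 1) sets the lowest cleared bit.)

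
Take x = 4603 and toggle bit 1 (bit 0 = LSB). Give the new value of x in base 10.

4601

x = 1000111111011
bit 1 is currently 1; toggle it via x ^ (1 << 1) = x ^ 2
→ 1000111111001 = 4601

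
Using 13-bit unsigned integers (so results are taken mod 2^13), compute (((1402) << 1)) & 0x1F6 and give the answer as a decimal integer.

1402 = 0010101111010
→ << 1 (mod 2^13) → 0101011110100 = 2804
0x1F6 = 0000111110110
→ & → 0000011110100 = 244

244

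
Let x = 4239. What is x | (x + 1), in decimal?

4255

x = 1000010001111 = 4239
x + 1 = 1000010010000
OR    = 1000010011111 = 4255
(x | (x + 1) sets the lowest cleared bit.)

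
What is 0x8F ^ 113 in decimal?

254

0x8F = 10001111
113 = 01110001
XOR → 11111110 = 254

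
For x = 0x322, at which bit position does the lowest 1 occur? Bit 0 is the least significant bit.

0x322 = 1100100010
Trailing zeros: 1, so the lowest set bit is bit 1 (value 2).

1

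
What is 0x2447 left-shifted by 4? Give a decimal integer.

0x2447 = 000010010001000111
shift left by 4 → 100100010001110000 = 148592
(equivalently, 9287 × 2^4 = 9287 × 16)

148592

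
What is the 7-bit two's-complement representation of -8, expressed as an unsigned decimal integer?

120

8 in 7 bits: 0001000
Invert: 1110111
Add 1:  1111000 = 120
(Check: 2^7 - 8 = 128 - 8 = 120.)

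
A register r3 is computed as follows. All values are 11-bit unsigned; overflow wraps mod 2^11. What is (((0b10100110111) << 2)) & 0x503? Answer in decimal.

0b10100110111 = 10100110111
→ << 2 (mod 2^11) → 10011011100 = 1244
0x503 = 10100000011
→ & → 10000000000 = 1024

1024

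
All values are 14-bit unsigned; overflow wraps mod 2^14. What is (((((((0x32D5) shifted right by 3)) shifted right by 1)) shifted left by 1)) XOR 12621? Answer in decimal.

14103

0x32D5 = 11001011010101
→ shifted right by 3 → 00011001011010 = 1626
→ shifted right by 1 → 00001100101101 = 813
→ shifted left by 1 (mod 2^14) → 00011001011010 = 1626
12621 = 11000101001101
→ XOR → 11011100010111 = 14103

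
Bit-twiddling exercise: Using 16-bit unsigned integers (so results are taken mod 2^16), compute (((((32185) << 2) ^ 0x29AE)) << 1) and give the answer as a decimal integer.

32185 = 0111110110111001
→ << 2 (mod 2^16) → 1111011011100100 = 63204
0x29AE = 0010100110101110
→ ^ → 1101111101001010 = 57162
→ << 1 (mod 2^16) → 1011111010010100 = 48788

48788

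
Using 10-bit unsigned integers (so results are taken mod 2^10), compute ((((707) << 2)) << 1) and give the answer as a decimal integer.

536

707 = 1011000011
→ << 2 (mod 2^10) → 1100001100 = 780
→ << 1 (mod 2^10) → 1000011000 = 536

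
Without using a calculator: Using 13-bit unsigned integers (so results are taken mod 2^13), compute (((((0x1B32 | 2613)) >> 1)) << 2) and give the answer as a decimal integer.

5740

0x1B32 = 1101100110010
2613 = 0101000110101
→ | → 1101100110111 = 6967
→ >> 1 → 0110110011011 = 3483
→ << 2 (mod 2^13) → 1011001101100 = 5740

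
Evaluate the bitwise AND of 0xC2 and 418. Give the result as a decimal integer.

130

0xC2 = 011000010
418 = 110100010
AND → 010000010 = 130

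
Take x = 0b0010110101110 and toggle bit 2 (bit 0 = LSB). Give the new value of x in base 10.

x = 0010110101110
bit 2 is currently 1; toggle it via x ^ (1 << 2) = x ^ 4
→ 0010110101010 = 1450

1450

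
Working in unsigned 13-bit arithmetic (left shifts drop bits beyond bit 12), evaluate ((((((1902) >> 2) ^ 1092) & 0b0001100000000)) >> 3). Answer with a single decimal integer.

1902 = 0011101101110
→ >> 2 → 0000111011011 = 475
1092 = 0010001000100
→ ^ → 0010110011111 = 1439
0b0001100000000 = 0001100000000
→ & → 0000100000000 = 256
→ >> 3 → 0000000100000 = 32

32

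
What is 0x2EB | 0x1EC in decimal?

1007

0x2EB = 1011101011
0x1EC = 0111101100
 OR → 1111101111 = 1007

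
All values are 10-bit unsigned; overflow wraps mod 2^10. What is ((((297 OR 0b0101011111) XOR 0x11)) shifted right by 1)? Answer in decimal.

183

297 = 0100101001
0b0101011111 = 0101011111
→ OR → 0101111111 = 383
0x11 = 0000010001
→ XOR → 0101101110 = 366
→ shifted right by 1 → 0010110111 = 183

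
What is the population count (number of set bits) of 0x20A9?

5

0x20A9 = 10000010101001
Count the 1s: 1 + 1 + 1 + 1 + 1 = 5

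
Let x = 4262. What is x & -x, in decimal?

2

x = 1000010100110 = 4262
-x (two's complement) = …0111101011010
AND   = 0000000000010 = 2
(x & -x isolates the lowest set bit of x.)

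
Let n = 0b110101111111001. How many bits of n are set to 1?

11

n = 110101111111001
Count the 1s: 1 + 1 + 1 + 1 + 1 + 1 + 1 + 1 + 1 + 1 + 1 = 11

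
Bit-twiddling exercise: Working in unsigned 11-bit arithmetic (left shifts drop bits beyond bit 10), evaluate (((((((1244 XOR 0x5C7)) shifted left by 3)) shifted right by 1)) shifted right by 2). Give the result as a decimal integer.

1244 = 10011011100
0x5C7 = 10111000111
→ XOR → 00100011011 = 283
→ shifted left by 3 (mod 2^11) → 00011011000 = 216
→ shifted right by 1 → 00001101100 = 108
→ shifted right by 2 → 00000011011 = 27

27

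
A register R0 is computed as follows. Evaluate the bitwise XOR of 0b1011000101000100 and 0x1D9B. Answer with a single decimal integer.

a = 1011000101000100
0x1D9B = 0001110110011011
XOR → 1010110011011111 = 44255

44255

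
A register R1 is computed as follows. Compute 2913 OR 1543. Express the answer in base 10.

2913 = 101101100001
1543 = 011000000111
 OR → 111101100111 = 3943

3943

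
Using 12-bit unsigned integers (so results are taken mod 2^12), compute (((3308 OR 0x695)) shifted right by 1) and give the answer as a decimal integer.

3308 = 110011101100
0x695 = 011010010101
→ OR → 111011111101 = 3837
→ shifted right by 1 → 011101111110 = 1918

1918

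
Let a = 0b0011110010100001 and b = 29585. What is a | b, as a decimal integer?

32689

a = 011110010100001
29585 = 111001110010001
 OR → 111111110110001 = 32689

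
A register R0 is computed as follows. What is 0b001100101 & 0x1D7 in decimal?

a = 001100101
0x1D7 = 111010111
AND → 001000101 = 69

69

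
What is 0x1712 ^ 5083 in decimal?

0x1712 = 1011100010010
5083 = 1001111011011
XOR → 0010011001001 = 1225

1225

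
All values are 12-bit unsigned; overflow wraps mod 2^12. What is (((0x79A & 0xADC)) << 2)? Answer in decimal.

0x79A = 011110011010
0xADC = 101011011100
→ & → 001010011000 = 664
→ << 2 (mod 2^12) → 101001100000 = 2656

2656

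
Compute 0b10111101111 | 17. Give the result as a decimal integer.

a = 10111101111
17 = 00000010001
 OR → 10111111111 = 1535

1535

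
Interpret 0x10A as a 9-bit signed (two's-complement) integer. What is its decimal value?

pattern = 100001010 (MSB is 1 ⇒ negative)
Invert: 011110101, add 1 → 011110110 = 246, so the value is -246.
(Equivalently: 266 - 2^9 = 266 - 512 = -246.)

-246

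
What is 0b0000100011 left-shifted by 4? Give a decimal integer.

560

x = 0000100011
shift left by 4 → 1000110000 = 560
(equivalently, 35 × 2^4 = 35 × 16)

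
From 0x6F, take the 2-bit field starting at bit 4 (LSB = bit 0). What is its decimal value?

2

v = 0001101111
Shift right by 4: 000110
Mask low 2 bits: 10 = 2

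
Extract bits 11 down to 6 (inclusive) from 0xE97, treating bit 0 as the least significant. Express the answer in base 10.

v = 00111010010111
Shift right by 6: 00111010
Mask low 6 bits: 111010 = 58

58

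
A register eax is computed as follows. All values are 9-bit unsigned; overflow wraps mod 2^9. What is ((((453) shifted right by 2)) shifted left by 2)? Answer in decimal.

452

453 = 111000101
→ shifted right by 2 → 001110001 = 113
→ shifted left by 2 (mod 2^9) → 111000100 = 452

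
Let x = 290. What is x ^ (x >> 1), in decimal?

x = 100100010 = 290
x>>1 = 010010001
XOR  = 110110011 = 435
(x ^ (x >> 1) gives the standard binary-reflected Gray code of x.)

435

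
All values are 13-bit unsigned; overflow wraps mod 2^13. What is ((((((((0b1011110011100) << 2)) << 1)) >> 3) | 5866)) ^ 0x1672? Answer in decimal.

396

0b1011110011100 = 1011110011100
→ << 2 (mod 2^13) → 1111001110000 = 7792
→ << 1 (mod 2^13) → 1110011100000 = 7392
→ >> 3 → 0001110011100 = 924
5866 = 1011011101010
→ | → 1011111111110 = 6142
0x1672 = 1011001110010
→ ^ → 0000110001100 = 396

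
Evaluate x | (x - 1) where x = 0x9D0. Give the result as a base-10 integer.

2527

x = 100111010000 = 2512
x - 1 = 100111001111
OR    = 100111011111 = 2527
(x | (x - 1) sets all bits below the lowest set bit.)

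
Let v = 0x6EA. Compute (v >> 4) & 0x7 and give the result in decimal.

6

v = 0000011011101010
Shift right by 4: 000001101110
Mask low 3 bits: 110 = 6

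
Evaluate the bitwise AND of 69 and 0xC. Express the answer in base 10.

69 = 1000101
0xC = 0001100
AND → 0000100 = 4

4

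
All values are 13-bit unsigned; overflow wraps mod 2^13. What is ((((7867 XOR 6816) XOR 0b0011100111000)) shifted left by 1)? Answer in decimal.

7867 = 1111010111011
6816 = 1101010100000
→ XOR → 0010000011011 = 1051
0b0011100111000 = 0011100111000
→ XOR → 0001100100011 = 803
→ shifted left by 1 (mod 2^13) → 0011001000110 = 1606

1606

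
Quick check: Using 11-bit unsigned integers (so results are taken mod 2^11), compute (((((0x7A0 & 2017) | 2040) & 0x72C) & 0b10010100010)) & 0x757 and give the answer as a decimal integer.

1024

0x7A0 = 11110100000
2017 = 11111100001
→ & → 11110100000 = 1952
2040 = 11111111000
→ | → 11111111000 = 2040
0x72C = 11100101100
→ & → 11100101000 = 1832
0b10010100010 = 10010100010
→ & → 10000100000 = 1056
0x757 = 11101010111
→ & → 10000000000 = 1024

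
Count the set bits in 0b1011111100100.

n = 1011111100100
Count the 1s: 1 + 1 + 1 + 1 + 1 + 1 + 1 + 1 = 8

8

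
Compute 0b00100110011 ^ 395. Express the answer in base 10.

184

a = 100110011
395 = 110001011
XOR → 010111000 = 184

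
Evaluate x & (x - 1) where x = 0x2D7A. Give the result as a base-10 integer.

x = 10110101111010 = 11642
x - 1 = 10110101111001
AND   = 10110101111000 = 11640
(x & (x - 1) clears the lowest set bit of x.)

11640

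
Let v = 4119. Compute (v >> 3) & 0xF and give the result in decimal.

2

v = 001000000010111
Shift right by 3: 001000000010
Mask low 4 bits: 0010 = 2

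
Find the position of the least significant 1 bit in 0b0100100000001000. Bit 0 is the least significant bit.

3

0b0100100000001000 = 100100000001000
Trailing zeros: 3, so the lowest set bit is bit 3 (value 8).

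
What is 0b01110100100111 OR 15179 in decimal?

a = 01110100100111
15179 = 11101101001011
 OR → 11111101101111 = 16239

16239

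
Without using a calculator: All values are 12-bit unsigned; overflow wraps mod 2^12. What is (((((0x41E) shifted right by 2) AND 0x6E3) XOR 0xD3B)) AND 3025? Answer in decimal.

2320

0x41E = 010000011110
→ shifted right by 2 → 000100000111 = 263
0x6E3 = 011011100011
→ AND → 000000000011 = 3
0xD3B = 110100111011
→ XOR → 110100111000 = 3384
3025 = 101111010001
→ AND → 100100010000 = 2320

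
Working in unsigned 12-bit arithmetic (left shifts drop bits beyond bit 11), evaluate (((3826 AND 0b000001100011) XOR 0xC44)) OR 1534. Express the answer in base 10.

3582

3826 = 111011110010
0b000001100011 = 000001100011
→ AND → 000001100010 = 98
0xC44 = 110001000100
→ XOR → 110000100110 = 3110
1534 = 010111111110
→ OR → 110111111110 = 3582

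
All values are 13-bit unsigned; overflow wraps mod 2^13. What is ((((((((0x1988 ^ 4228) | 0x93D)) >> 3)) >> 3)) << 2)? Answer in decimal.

144

0x1988 = 1100110001000
4228 = 1000010000100
→ ^ → 0100100001100 = 2316
0x93D = 0100100111101
→ | → 0100100111101 = 2365
→ >> 3 → 0000100100111 = 295
→ >> 3 → 0000000100100 = 36
→ << 2 (mod 2^13) → 0000010010000 = 144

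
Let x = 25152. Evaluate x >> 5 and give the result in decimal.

786

25152 = 110001001000000
shift right by 5 → 000001100010010 = 786
(equivalently, floor(25152 / 32))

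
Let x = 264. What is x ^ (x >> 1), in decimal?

396

x = 100001000 = 264
x>>1 = 010000100
XOR  = 110001100 = 396
(x ^ (x >> 1) gives the standard binary-reflected Gray code of x.)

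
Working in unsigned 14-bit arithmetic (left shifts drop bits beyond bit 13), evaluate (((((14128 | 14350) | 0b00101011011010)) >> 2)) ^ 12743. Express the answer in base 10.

15928

14128 = 11011100110000
14350 = 11100000001110
→ | → 11111100111110 = 16190
0b00101011011010 = 00101011011010
→ | → 11111111111110 = 16382
→ >> 2 → 00111111111111 = 4095
12743 = 11000111000111
→ ^ → 11111000111000 = 15928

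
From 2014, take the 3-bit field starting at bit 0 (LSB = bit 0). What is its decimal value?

v = 11111011110
Shift right by 0: 11111011110
Mask low 3 bits: 110 = 6

6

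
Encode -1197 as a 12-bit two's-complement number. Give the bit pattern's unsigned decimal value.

2899

1197 in 12 bits: 010010101101
Invert: 101101010010
Add 1:  101101010011 = 2899
(Check: 2^12 - 1197 = 4096 - 1197 = 2899.)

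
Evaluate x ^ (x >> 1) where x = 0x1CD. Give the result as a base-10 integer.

299

x = 111001101 = 461
x>>1 = 011100110
XOR  = 100101011 = 299
(x ^ (x >> 1) gives the standard binary-reflected Gray code of x.)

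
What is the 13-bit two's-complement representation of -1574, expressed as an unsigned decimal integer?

6618

1574 in 13 bits: 0011000100110
Invert: 1100111011001
Add 1:  1100111011010 = 6618
(Check: 2^13 - 1574 = 8192 - 1574 = 6618.)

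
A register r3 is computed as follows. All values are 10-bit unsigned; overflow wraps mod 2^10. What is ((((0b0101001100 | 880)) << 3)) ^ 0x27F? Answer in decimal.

0b0101001100 = 0101001100
880 = 1101110000
→ | → 1101111100 = 892
→ << 3 (mod 2^10) → 1111100000 = 992
0x27F = 1001111111
→ ^ → 0110011111 = 415

415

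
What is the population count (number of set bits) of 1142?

1142 = 10001110110
Count the 1s: 1 + 1 + 1 + 1 + 1 + 1 = 6

6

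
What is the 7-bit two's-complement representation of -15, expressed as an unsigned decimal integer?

113

15 in 7 bits: 0001111
Invert: 1110000
Add 1:  1110001 = 113
(Check: 2^7 - 15 = 128 - 15 = 113.)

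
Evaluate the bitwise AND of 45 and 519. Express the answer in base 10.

5

45 = 0000101101
519 = 1000000111
AND → 0000000101 = 5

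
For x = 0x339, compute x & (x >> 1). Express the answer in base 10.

x = 1100111001 = 825
x>>1 = 0110011100
AND  = 0100011000 = 280
(x & (x >> 1) has a 1 wherever x has two consecutive 1 bits.)

280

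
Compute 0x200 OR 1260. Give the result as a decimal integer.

0x200 = 01000000000
1260 = 10011101100
 OR → 11011101100 = 1772

1772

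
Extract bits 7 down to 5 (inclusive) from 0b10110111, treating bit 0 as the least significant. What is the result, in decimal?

5

v = 10110111
Shift right by 5: 101
Mask low 3 bits: 101 = 5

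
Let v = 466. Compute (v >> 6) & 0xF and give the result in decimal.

v = 0111010010
Shift right by 6: 0111
Mask low 4 bits: 0111 = 7

7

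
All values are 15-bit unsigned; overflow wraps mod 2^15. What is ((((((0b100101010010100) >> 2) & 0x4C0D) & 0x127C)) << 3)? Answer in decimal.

32

0b100101010010100 = 100101010010100
→ >> 2 → 001001010100101 = 4773
0x4C0D = 100110000001101
→ & → 000000000000101 = 5
0x127C = 001001001111100
→ & → 000000000000100 = 4
→ << 3 (mod 2^15) → 000000000100000 = 32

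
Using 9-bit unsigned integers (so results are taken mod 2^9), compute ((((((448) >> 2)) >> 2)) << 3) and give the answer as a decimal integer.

448 = 111000000
→ >> 2 → 001110000 = 112
→ >> 2 → 000011100 = 28
→ << 3 (mod 2^9) → 011100000 = 224

224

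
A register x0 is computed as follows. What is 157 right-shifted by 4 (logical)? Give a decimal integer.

157 = 10011101
shift right by 4 → 00001001 = 9
(equivalently, floor(157 / 16))

9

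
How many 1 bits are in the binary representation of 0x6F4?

0x6F4 = 11011110100
Count the 1s: 1 + 1 + 1 + 1 + 1 + 1 + 1 = 7

7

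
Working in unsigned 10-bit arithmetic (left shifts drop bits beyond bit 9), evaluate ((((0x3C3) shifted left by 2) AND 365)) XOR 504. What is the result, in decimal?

0x3C3 = 1111000011
→ shifted left by 2 (mod 2^10) → 1100001100 = 780
365 = 0101101101
→ AND → 0100001100 = 268
504 = 0111111000
→ XOR → 0011110100 = 244

244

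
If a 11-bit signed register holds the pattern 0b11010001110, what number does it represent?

-370

pattern = 11010001110 (MSB is 1 ⇒ negative)
Invert: 00101110001, add 1 → 00101110010 = 370, so the value is -370.
(Equivalently: 1678 - 2^11 = 1678 - 2048 = -370.)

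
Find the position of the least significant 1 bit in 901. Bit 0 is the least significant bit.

901 = 1110000101
Trailing zeros: 0, so the lowest set bit is bit 0 (value 1).

0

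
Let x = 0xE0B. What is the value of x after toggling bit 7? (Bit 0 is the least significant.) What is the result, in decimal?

3723

x = 111000001011
bit 7 is currently 0; toggle it via x ^ (1 << 7) = x ^ 128
→ 111010001011 = 3723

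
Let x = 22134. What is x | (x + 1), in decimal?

x = 101011001110110 = 22134
x + 1 = 101011001110111
OR    = 101011001110111 = 22135
(x | (x + 1) sets the lowest cleared bit.)

22135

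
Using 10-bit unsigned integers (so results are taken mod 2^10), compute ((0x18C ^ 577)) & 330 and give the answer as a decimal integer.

0x18C = 0110001100
577 = 1001000001
→ ^ → 1111001101 = 973
330 = 0101001010
→ & → 0101001000 = 328

328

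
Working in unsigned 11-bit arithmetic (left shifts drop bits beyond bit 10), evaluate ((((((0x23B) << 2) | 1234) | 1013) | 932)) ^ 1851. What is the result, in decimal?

196

0x23B = 01000111011
→ << 2 (mod 2^11) → 00011101100 = 236
1234 = 10011010010
→ | → 10011111110 = 1278
1013 = 01111110101
→ | → 11111111111 = 2047
932 = 01110100100
→ | → 11111111111 = 2047
1851 = 11100111011
→ ^ → 00011000100 = 196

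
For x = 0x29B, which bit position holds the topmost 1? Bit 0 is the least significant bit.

0x29B = 1010011011
The topmost 1 is at position 9 (since 2^9 = 512 ≤ 667 < 1024).

9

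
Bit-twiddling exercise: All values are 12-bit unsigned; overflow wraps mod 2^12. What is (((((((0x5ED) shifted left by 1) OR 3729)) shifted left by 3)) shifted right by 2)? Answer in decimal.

0x5ED = 010111101101
→ shifted left by 1 (mod 2^12) → 101111011010 = 3034
3729 = 111010010001
→ OR → 111111011011 = 4059
→ shifted left by 3 (mod 2^12) → 111011011000 = 3800
→ shifted right by 2 → 001110110110 = 950

950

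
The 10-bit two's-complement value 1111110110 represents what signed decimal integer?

-10

pattern = 1111110110 (MSB is 1 ⇒ negative)
Invert: 0000001001, add 1 → 0000001010 = 10, so the value is -10.
(Equivalently: 1014 - 2^10 = 1014 - 1024 = -10.)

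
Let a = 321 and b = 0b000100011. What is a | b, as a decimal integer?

355

321 = 101000001
b = 000100011
 OR → 101100011 = 355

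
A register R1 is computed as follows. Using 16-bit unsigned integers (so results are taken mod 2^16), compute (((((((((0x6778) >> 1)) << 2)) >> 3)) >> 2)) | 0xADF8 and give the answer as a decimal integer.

45055

0x6778 = 0110011101111000
→ >> 1 → 0011001110111100 = 13244
→ << 2 (mod 2^16) → 1100111011110000 = 52976
→ >> 3 → 0001100111011110 = 6622
→ >> 2 → 0000011001110111 = 1655
0xADF8 = 1010110111111000
→ | → 1010111111111111 = 45055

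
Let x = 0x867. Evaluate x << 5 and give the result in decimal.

0x867 = 00000100001100111
shift left by 5 → 10000110011100000 = 68832
(equivalently, 2151 × 2^5 = 2151 × 32)

68832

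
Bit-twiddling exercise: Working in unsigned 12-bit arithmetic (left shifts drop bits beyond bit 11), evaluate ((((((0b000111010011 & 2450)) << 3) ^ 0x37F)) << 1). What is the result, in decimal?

0b000111010011 = 000111010011
2450 = 100110010010
→ & → 000110010010 = 402
→ << 3 (mod 2^12) → 110010010000 = 3216
0x37F = 001101111111
→ ^ → 111111101111 = 4079
→ << 1 (mod 2^12) → 111111011110 = 4062

4062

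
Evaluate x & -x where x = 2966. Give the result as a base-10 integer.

2

x = 101110010110 = 2966
-x (two's complement) = …010001101010
AND   = 000000000010 = 2
(x & -x isolates the lowest set bit of x.)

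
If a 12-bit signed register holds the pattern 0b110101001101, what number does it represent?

-691

pattern = 110101001101 (MSB is 1 ⇒ negative)
Invert: 001010110010, add 1 → 001010110011 = 691, so the value is -691.
(Equivalently: 3405 - 2^12 = 3405 - 4096 = -691.)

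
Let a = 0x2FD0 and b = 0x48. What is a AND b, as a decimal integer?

0x2FD0 = 10111111010000
0x48 = 00000001001000
AND → 00000001000000 = 64

64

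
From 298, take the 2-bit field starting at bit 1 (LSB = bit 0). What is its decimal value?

1

v = 0100101010
Shift right by 1: 010010101
Mask low 2 bits: 01 = 1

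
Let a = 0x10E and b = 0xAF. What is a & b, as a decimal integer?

14

0x10E = 100001110
0xAF = 010101111
AND → 000001110 = 14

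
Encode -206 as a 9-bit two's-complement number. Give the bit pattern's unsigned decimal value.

206 in 9 bits: 011001110
Invert: 100110001
Add 1:  100110010 = 306
(Check: 2^9 - 206 = 512 - 206 = 306.)

306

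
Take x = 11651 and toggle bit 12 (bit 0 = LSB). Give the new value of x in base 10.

x = 10110110000011
bit 12 is currently 0; toggle it via x ^ (1 << 12) = x ^ 4096
→ 11110110000011 = 15747

15747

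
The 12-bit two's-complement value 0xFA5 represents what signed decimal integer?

-91

pattern = 111110100101 (MSB is 1 ⇒ negative)
Invert: 000001011010, add 1 → 000001011011 = 91, so the value is -91.
(Equivalently: 4005 - 2^12 = 4005 - 4096 = -91.)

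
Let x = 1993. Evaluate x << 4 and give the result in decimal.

31888

1993 = 000011111001001
shift left by 4 → 111110010010000 = 31888
(equivalently, 1993 × 2^4 = 1993 × 16)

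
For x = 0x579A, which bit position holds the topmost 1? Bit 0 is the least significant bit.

14

0x579A = 101011110011010
The topmost 1 is at position 14 (since 2^14 = 16384 ≤ 22426 < 32768).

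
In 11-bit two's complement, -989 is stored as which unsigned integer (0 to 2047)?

989 in 11 bits: 01111011101
Invert: 10000100010
Add 1:  10000100011 = 1059
(Check: 2^11 - 989 = 2048 - 989 = 1059.)

1059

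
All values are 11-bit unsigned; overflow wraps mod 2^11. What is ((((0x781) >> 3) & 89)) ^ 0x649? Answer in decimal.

0x781 = 11110000001
→ >> 3 → 00011110000 = 240
89 = 00001011001
→ & → 00001010000 = 80
0x649 = 11001001001
→ ^ → 11000011001 = 1561

1561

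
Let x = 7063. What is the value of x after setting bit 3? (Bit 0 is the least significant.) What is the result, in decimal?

7071

x = 1101110010111
bit 3 is currently 0; set it via x | (1 << 3) = x | 8
→ 1101110011111 = 7071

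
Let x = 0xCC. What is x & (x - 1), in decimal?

x = 11001100 = 204
x - 1 = 11001011
AND   = 11001000 = 200
(x & (x - 1) clears the lowest set bit of x.)

200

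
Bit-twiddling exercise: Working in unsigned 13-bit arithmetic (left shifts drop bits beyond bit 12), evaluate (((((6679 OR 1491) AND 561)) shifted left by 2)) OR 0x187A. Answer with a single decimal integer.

6679 = 1101000010111
1491 = 0010111010011
→ OR → 1111111010111 = 8151
561 = 0001000110001
→ AND → 0001000010001 = 529
→ shifted left by 2 (mod 2^13) → 0100001000100 = 2116
0x187A = 1100001111010
→ OR → 1100001111110 = 6270

6270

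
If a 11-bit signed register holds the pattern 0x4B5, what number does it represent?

-843

pattern = 10010110101 (MSB is 1 ⇒ negative)
Invert: 01101001010, add 1 → 01101001011 = 843, so the value is -843.
(Equivalently: 1205 - 2^11 = 1205 - 2048 = -843.)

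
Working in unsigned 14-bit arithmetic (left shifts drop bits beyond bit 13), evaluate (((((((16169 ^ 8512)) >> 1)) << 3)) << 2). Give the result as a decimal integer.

16169 = 11111100101001
8512 = 10000101000000
→ ^ → 01111001101001 = 7785
→ >> 1 → 00111100110100 = 3892
→ << 3 (mod 2^14) → 11100110100000 = 14752
→ << 2 (mod 2^14) → 10011010000000 = 9856

9856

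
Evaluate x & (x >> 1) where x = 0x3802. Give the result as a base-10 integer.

6144

x = 11100000000010 = 14338
x>>1 = 01110000000001
AND  = 01100000000000 = 6144
(x & (x >> 1) has a 1 wherever x has two consecutive 1 bits.)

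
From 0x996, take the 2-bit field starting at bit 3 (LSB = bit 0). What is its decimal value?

2

v = 000100110010110
Shift right by 3: 000100110010
Mask low 2 bits: 10 = 2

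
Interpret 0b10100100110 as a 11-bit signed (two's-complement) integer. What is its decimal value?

pattern = 10100100110 (MSB is 1 ⇒ negative)
Invert: 01011011001, add 1 → 01011011010 = 730, so the value is -730.
(Equivalently: 1318 - 2^11 = 1318 - 2048 = -730.)

-730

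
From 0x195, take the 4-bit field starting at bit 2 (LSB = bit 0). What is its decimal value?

v = 00110010101
Shift right by 2: 001100101
Mask low 4 bits: 0101 = 5

5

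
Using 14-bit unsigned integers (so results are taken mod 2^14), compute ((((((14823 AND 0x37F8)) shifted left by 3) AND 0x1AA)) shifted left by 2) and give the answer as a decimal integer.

14823 = 11100111100111
0x37F8 = 11011111111000
→ AND → 11000111100000 = 12768
→ shifted left by 3 (mod 2^14) → 00111100000000 = 3840
0x1AA = 00000110101010
→ AND → 00000100000000 = 256
→ shifted left by 2 (mod 2^14) → 00010000000000 = 1024

1024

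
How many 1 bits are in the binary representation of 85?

4

85 = 1010101
Count the 1s: 1 + 1 + 1 + 1 = 4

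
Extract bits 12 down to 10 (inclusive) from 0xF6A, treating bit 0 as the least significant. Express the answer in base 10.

3

v = 00111101101010
Shift right by 10: 0011
Mask low 3 bits: 011 = 3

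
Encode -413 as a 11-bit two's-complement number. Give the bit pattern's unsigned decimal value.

413 in 11 bits: 00110011101
Invert: 11001100010
Add 1:  11001100011 = 1635
(Check: 2^11 - 413 = 2048 - 413 = 1635.)

1635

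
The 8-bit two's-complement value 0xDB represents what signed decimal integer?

-37

pattern = 11011011 (MSB is 1 ⇒ negative)
Invert: 00100100, add 1 → 00100101 = 37, so the value is -37.
(Equivalently: 219 - 2^8 = 219 - 256 = -37.)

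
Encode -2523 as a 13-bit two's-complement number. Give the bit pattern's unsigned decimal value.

2523 in 13 bits: 0100111011011
Invert: 1011000100100
Add 1:  1011000100101 = 5669
(Check: 2^13 - 2523 = 8192 - 2523 = 5669.)

5669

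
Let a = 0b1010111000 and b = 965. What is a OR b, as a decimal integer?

1021

a = 1010111000
965 = 1111000101
 OR → 1111111101 = 1021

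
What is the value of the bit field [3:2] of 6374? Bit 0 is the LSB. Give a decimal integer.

1

v = 1100011100110
Shift right by 2: 11000111001
Mask low 2 bits: 01 = 1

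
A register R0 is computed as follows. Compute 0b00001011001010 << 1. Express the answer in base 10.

x = 01011001010
shift left by 1 → 10110010100 = 1428
(equivalently, 714 × 2^1 = 714 × 2)

1428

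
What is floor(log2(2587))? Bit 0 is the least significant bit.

2587 = 101000011011
The topmost 1 is at position 11 (since 2^11 = 2048 ≤ 2587 < 4096).

11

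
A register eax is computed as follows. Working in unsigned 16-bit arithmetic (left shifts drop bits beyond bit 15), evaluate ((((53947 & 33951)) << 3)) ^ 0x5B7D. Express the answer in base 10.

24485

53947 = 1101001010111011
33951 = 1000010010011111
→ & → 1000000010011011 = 32923
→ << 3 (mod 2^16) → 0000010011011000 = 1240
0x5B7D = 0101101101111101
→ ^ → 0101111110100101 = 24485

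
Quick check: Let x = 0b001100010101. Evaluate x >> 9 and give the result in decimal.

x = 1100010101
shift right by 9 → 0000000001 = 1
(equivalently, floor(789 / 512))

1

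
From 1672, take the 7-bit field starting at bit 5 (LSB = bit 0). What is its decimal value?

52

v = 011010001000
Shift right by 5: 0110100
Mask low 7 bits: 0110100 = 52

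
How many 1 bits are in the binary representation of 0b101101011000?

6

n = 101101011000
Count the 1s: 1 + 1 + 1 + 1 + 1 + 1 = 6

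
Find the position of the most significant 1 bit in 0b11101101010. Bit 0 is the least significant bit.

10

0b11101101010 = 11101101010
The topmost 1 is at position 10 (since 2^10 = 1024 ≤ 1898 < 2048).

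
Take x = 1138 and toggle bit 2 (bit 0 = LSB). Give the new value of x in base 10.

x = 10001110010
bit 2 is currently 0; toggle it via x ^ (1 << 2) = x ^ 4
→ 10001110110 = 1142

1142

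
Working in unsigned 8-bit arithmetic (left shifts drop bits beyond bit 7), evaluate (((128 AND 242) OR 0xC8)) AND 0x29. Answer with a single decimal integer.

8

128 = 10000000
242 = 11110010
→ AND → 10000000 = 128
0xC8 = 11001000
→ OR → 11001000 = 200
0x29 = 00101001
→ AND → 00001000 = 8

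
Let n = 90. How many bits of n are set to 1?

4

90 = 1011010
Count the 1s: 1 + 1 + 1 + 1 = 4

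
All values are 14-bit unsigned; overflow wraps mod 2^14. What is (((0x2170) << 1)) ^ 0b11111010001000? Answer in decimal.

15464

0x2170 = 10000101110000
→ << 1 (mod 2^14) → 00001011100000 = 736
0b11111010001000 = 11111010001000
→ ^ → 11110001101000 = 15464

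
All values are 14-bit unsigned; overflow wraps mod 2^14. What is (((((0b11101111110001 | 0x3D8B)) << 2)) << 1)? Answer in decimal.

16344

0b11101111110001 = 11101111110001
0x3D8B = 11110110001011
→ | → 11111111111011 = 16379
→ << 2 (mod 2^14) → 11111111101100 = 16364
→ << 1 (mod 2^14) → 11111111011000 = 16344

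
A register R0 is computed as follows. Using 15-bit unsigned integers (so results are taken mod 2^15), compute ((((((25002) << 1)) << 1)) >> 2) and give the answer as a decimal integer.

426

25002 = 110000110101010
→ << 1 (mod 2^15) → 100001101010100 = 17236
→ << 1 (mod 2^15) → 000011010101000 = 1704
→ >> 2 → 000000110101010 = 426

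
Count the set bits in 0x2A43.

0x2A43 = 10101001000011
Count the 1s: 1 + 1 + 1 + 1 + 1 + 1 = 6

6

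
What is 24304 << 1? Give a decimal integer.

24304 = 0101111011110000
shift left by 1 → 1011110111100000 = 48608
(equivalently, 24304 × 2^1 = 24304 × 2)

48608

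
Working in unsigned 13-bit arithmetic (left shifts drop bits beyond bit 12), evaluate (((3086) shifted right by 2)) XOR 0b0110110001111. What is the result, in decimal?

3086 = 0110000001110
→ shifted right by 2 → 0001100000011 = 771
0b0110110001111 = 0110110001111
→ XOR → 0111010001100 = 3724

3724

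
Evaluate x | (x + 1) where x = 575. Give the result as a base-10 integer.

x = 1000111111 = 575
x + 1 = 1001000000
OR    = 1001111111 = 639
(x | (x + 1) sets the lowest cleared bit.)

639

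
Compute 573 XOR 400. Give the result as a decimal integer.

573 = 1000111101
400 = 0110010000
XOR → 1110101101 = 941

941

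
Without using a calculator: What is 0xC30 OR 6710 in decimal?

0xC30 = 0110000110000
6710 = 1101000110110
 OR → 1111000110110 = 7734

7734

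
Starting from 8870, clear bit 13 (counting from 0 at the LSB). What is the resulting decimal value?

678

x = 10001010100110
bit 13 is currently 1; clear it via x & ~(1 << 13) = x & ~8192
→ 00001010100110 = 678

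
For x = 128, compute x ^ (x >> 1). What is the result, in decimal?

192

x = 10000000 = 128
x>>1 = 01000000
XOR  = 11000000 = 192
(x ^ (x >> 1) gives the standard binary-reflected Gray code of x.)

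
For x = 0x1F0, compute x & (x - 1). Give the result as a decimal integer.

x = 111110000 = 496
x - 1 = 111101111
AND   = 111100000 = 480
(x & (x - 1) clears the lowest set bit of x.)

480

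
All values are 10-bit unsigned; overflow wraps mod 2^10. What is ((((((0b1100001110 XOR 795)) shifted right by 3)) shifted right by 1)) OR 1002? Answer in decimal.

0b1100001110 = 1100001110
795 = 1100011011
→ XOR → 0000010101 = 21
→ shifted right by 3 → 0000000010 = 2
→ shifted right by 1 → 0000000001 = 1
1002 = 1111101010
→ OR → 1111101011 = 1003

1003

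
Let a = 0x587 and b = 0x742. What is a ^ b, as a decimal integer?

709

0x587 = 10110000111
0x742 = 11101000010
XOR → 01011000101 = 709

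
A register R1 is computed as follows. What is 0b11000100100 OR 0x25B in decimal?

1663

a = 11000100100
0x25B = 01001011011
 OR → 11001111111 = 1663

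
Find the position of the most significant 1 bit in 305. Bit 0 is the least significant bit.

305 = 100110001
The topmost 1 is at position 8 (since 2^8 = 256 ≤ 305 < 512).

8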